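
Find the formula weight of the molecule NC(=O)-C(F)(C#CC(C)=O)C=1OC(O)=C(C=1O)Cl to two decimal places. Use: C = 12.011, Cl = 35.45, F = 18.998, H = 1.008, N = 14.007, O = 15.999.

275.62

Molecular formula: C10H7ClFNO5.
M = 10×12.011 + 1×35.45 + 1×18.998 + 7×1.008 + 1×14.007 + 5×15.999 = 275.62 g/mol.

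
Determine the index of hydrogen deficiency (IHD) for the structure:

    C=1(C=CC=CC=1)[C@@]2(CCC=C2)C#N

8

Molecular formula from the SMILES: C12H11N.
DoU = (2C + 2 + N − H − X)/2 = (2·12 + 2 + 1 − 11 − 0)/2 = 16/2 = 8.
(Structurally: 2 ring(s) + 6 π bond(s) = 8.)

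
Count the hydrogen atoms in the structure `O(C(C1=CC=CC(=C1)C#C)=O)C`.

8

Hydrogens are implicit in SMILES; fill each atom to its normal valence:
  4 × C (aromatic): 1 H each → 4
  2 × C (aromatic): no H
  2 × C: no H
  2 × O: no H
  1 × C: 3 H
  1 × C: 1 H
  Total hydrogens = 8.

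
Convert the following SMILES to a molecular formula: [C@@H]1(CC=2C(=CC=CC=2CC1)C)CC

C13H18

Heavy atoms from the SMILES: 13 C.
Implicit hydrogens by atom environment:
  4 × C: 2 H each → 8
  3 × C (aromatic): 1 H each → 3
  3 × C (aromatic): no H
  2 × C: 3 H each → 6
  1 × C: 1 H
  Total hydrogens = 18.
Molecular formula: C13H18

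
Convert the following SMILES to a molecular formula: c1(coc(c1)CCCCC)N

Heavy atoms from the SMILES: 9 C, 1 N, 1 O.
Implicit hydrogens by atom environment:
  4 × C: 2 H each → 8
  2 × C (aromatic): 1 H each → 2
  2 × C (aromatic): no H
  1 × C: 3 H
  1 × N: 2 H
  1 × O (aromatic): no H
  Total hydrogens = 15.
Molecular formula: C9H15NO

C9H15NO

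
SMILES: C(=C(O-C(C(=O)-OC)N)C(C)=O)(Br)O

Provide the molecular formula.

Heavy atoms from the SMILES: 1 Br, 7 C, 1 N, 5 O.
Implicit hydrogens by atom environment:
  4 × C: no H
  4 × O: no H
  2 × C: 3 H each → 6
  1 × Br: no H
  1 × C: 1 H
  1 × N: 2 H
  1 × O: 1 H
  Total hydrogens = 10.
Molecular formula: C7H10BrNO5

C7H10BrNO5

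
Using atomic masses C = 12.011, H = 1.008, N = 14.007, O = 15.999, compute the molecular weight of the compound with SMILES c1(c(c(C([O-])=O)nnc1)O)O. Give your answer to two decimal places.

Molecular formula: C5H3N2O4-.
M = 5×12.011 + 3×1.008 + 2×14.007 + 4×15.999 = 155.09 g/mol.

155.09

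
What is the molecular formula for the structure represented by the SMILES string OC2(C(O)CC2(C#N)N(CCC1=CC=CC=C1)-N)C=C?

Heavy atoms from the SMILES: 15 C, 3 N, 2 O.
Implicit hydrogens by atom environment:
  5 × C (aromatic): 1 H each → 5
  4 × C: 2 H each → 8
  3 × C: no H
  2 × C: 1 H each → 2
  2 × N: no H
  2 × O: 1 H each → 2
  1 × C (aromatic): no H
  1 × N: 2 H
  Total hydrogens = 19.
Molecular formula: C15H19N3O2

C15H19N3O2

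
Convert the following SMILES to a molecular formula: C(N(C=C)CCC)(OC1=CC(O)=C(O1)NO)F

Heavy atoms from the SMILES: 10 C, 1 F, 2 N, 4 O.
Implicit hydrogens by atom environment:
  3 × C: 2 H each → 6
  3 × C (aromatic): no H
  2 × C: 1 H each → 2
  2 × O: 1 H each → 2
  1 × C: 3 H
  1 × C (aromatic): 1 H
  1 × F: no H
  1 × N: 1 H
  1 × N: no H
  1 × O (aromatic): no H
  1 × O: no H
  Total hydrogens = 15.
Molecular formula: C10H15FN2O4

C10H15FN2O4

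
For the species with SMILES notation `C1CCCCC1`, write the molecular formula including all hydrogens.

C6H12

Heavy atoms from the SMILES: 6 C.
Implicit hydrogens by atom environment:
  6 × C: 2 H each → 12
  Total hydrogens = 12.
Molecular formula: C6H12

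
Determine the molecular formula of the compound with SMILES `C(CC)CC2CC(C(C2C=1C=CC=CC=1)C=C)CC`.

Heavy atoms from the SMILES: 19 C.
Implicit hydrogens by atom environment:
  6 × C: 2 H each → 12
  5 × C: 1 H each → 5
  5 × C (aromatic): 1 H each → 5
  2 × C: 3 H each → 6
  1 × C (aromatic): no H
  Total hydrogens = 28.
Molecular formula: C19H28

C19H28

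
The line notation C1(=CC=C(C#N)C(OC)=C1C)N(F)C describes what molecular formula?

Heavy atoms from the SMILES: 10 C, 1 F, 2 N, 1 O.
Implicit hydrogens by atom environment:
  4 × C (aromatic): no H
  3 × C: 3 H each → 9
  2 × C (aromatic): 1 H each → 2
  2 × N: no H
  1 × C: no H
  1 × F: no H
  1 × O: no H
  Total hydrogens = 11.
Molecular formula: C10H11FN2O

C10H11FN2O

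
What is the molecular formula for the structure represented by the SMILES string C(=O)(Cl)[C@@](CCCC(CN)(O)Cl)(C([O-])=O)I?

Heavy atoms from the SMILES: 8 C, 2 Cl, 1 I, 1 N, 4 O.
Implicit hydrogens by atom environment:
  4 × C: 2 H each → 8
  4 × C: no H
  2 × Cl: no H
  2 × O: no H
  1 × I: no H
  1 × N: 2 H
  1 × O: 1 H
  1 × O (charge -1): no H
  Total hydrogens = 11.
Net charge -1.
Molecular formula: C8H11Cl2INO4-

C8H11Cl2INO4-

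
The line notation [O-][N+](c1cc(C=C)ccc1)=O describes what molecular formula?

Heavy atoms from the SMILES: 8 C, 1 N, 2 O.
Implicit hydrogens by atom environment:
  4 × C (aromatic): 1 H each → 4
  2 × C (aromatic): no H
  1 × C: 2 H
  1 × C: 1 H
  1 × N (charge +1): no H
  1 × O: no H
  1 × O (charge -1): no H
  Total hydrogens = 7.
Molecular formula: C8H7NO2

C8H7NO2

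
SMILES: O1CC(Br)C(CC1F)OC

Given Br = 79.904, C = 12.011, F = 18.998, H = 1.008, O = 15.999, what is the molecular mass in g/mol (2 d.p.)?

Molecular formula: C6H10BrFO2.
M = 1×79.904 + 6×12.011 + 1×18.998 + 10×1.008 + 2×15.999 = 213.05 g/mol.

213.05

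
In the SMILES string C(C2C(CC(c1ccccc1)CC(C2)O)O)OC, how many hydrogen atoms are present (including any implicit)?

Hydrogens are implicit in SMILES; fill each atom to its normal valence:
  5 × C (aromatic): 1 H each → 5
  4 × C: 2 H each → 8
  4 × C: 1 H each → 4
  2 × O: 1 H each → 2
  1 × C: 3 H
  1 × C (aromatic): no H
  1 × O: no H
  Total hydrogens = 22.

22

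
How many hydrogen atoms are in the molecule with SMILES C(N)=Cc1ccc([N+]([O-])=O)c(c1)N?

Hydrogens are implicit in SMILES; fill each atom to its normal valence:
  3 × C (aromatic): 1 H each → 3
  3 × C (aromatic): no H
  2 × C: 1 H each → 2
  2 × N: 2 H each → 4
  1 × N (charge +1): no H
  1 × O: no H
  1 × O (charge -1): no H
  Total hydrogens = 9.

9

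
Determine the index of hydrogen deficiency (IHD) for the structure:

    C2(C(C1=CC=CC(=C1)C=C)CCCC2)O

Molecular formula from the SMILES: C14H18O.
DoU = (2C + 2 + N − H − X)/2 = (2·14 + 2 + 0 − 18 − 0)/2 = 12/2 = 6.
(Structurally: 2 ring(s) + 4 π bond(s) = 6.)

6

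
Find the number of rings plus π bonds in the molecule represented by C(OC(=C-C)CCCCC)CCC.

Molecular formula from the SMILES: C12H24O.
DoU = (2C + 2 + N − H − X)/2 = (2·12 + 2 + 0 − 24 − 0)/2 = 2/2 = 1.
(Structurally: 0 ring(s) + 1 π bond(s) = 1.)

1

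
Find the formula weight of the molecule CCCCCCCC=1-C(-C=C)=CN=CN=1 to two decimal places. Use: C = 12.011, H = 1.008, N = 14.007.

Molecular formula: C13H20N2.
M = 13×12.011 + 20×1.008 + 2×14.007 = 204.32 g/mol.

204.32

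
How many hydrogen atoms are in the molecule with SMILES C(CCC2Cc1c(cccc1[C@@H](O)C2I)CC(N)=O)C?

Hydrogens are implicit in SMILES; fill each atom to its normal valence:
  5 × C: 2 H each → 10
  3 × C (aromatic): 1 H each → 3
  3 × C: 1 H each → 3
  3 × C (aromatic): no H
  1 × C: 3 H
  1 × C: no H
  1 × I: no H
  1 × N: 2 H
  1 × O: 1 H
  1 × O: no H
  Total hydrogens = 22.

22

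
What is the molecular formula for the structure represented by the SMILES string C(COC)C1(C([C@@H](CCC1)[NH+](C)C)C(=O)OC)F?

C13H25FNO3+

Heavy atoms from the SMILES: 13 C, 1 F, 1 N, 3 O.
Implicit hydrogens by atom environment:
  5 × C: 2 H each → 10
  4 × C: 3 H each → 12
  3 × O: no H
  2 × C: 1 H each → 2
  2 × C: no H
  1 × F: no H
  1 × N (charge +1): 1 H
  Total hydrogens = 25.
Net charge +1.
Molecular formula: C13H25FNO3+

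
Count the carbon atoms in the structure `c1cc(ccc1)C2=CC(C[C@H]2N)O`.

11

The symbol for carbon appears 11 times in the SMILES. Lowercase c denotes aromatic carbon and counts toward C.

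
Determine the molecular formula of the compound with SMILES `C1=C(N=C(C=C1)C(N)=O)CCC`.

C9H12N2O

Heavy atoms from the SMILES: 9 C, 2 N, 1 O.
Implicit hydrogens by atom environment:
  3 × C (aromatic): 1 H each → 3
  2 × C: 2 H each → 4
  2 × C (aromatic): no H
  1 × C: 3 H
  1 × C: no H
  1 × N: 2 H
  1 × N (aromatic): no H
  1 × O: no H
  Total hydrogens = 12.
Molecular formula: C9H12N2O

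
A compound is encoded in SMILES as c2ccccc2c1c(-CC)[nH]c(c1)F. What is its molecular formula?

Heavy atoms from the SMILES: 12 C, 1 F, 1 N.
Implicit hydrogens by atom environment:
  6 × C (aromatic): 1 H each → 6
  4 × C (aromatic): no H
  1 × C: 3 H
  1 × C: 2 H
  1 × F: no H
  1 × N (aromatic): 1 H
  Total hydrogens = 12.
Molecular formula: C12H12FN

C12H12FN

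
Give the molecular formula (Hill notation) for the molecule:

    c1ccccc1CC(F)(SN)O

Heavy atoms from the SMILES: 8 C, 1 F, 1 N, 1 O, 1 S.
Implicit hydrogens by atom environment:
  5 × C (aromatic): 1 H each → 5
  1 × C: 2 H
  1 × C: no H
  1 × C (aromatic): no H
  1 × F: no H
  1 × N: 2 H
  1 × O: 1 H
  1 × S: no H
  Total hydrogens = 10.
Molecular formula: C8H10FNOS

C8H10FNOS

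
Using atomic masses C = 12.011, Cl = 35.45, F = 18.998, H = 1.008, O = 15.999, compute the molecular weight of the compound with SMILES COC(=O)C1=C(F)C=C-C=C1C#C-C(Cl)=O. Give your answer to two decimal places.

240.61

Molecular formula: C11H6ClFO3.
M = 11×12.011 + 1×35.45 + 1×18.998 + 6×1.008 + 3×15.999 = 240.61 g/mol.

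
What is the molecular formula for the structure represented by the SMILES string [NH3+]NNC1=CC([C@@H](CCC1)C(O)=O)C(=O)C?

Heavy atoms from the SMILES: 10 C, 3 N, 3 O.
Implicit hydrogens by atom environment:
  3 × C: 2 H each → 6
  3 × C: 1 H each → 3
  3 × C: no H
  2 × N: 1 H each → 2
  2 × O: no H
  1 × C: 3 H
  1 × N (charge +1): 3 H
  1 × O: 1 H
  Total hydrogens = 18.
Net charge +1.
Molecular formula: C10H18N3O3+

C10H18N3O3+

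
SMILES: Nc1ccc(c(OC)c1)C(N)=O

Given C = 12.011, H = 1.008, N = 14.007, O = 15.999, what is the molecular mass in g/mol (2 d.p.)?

166.18

Molecular formula: C8H10N2O2.
M = 8×12.011 + 10×1.008 + 2×14.007 + 2×15.999 = 166.18 g/mol.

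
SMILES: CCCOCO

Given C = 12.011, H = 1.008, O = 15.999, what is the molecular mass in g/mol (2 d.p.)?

Molecular formula: C4H10O2.
M = 4×12.011 + 10×1.008 + 2×15.999 = 90.12 g/mol.

90.12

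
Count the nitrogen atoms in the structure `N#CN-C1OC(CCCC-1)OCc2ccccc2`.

The symbol for nitrogen appears 2 times in the SMILES.

2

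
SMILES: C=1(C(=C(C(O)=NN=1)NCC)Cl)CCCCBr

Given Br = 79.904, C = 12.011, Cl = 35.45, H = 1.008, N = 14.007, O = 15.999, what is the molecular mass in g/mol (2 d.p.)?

308.60

Molecular formula: C10H15BrClN3O.
M = 1×79.904 + 10×12.011 + 1×35.45 + 15×1.008 + 3×14.007 + 1×15.999 = 308.60 g/mol.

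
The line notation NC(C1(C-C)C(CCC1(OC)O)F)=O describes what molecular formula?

C9H16FNO3

Heavy atoms from the SMILES: 9 C, 1 F, 1 N, 3 O.
Implicit hydrogens by atom environment:
  3 × C: 2 H each → 6
  3 × C: no H
  2 × C: 3 H each → 6
  2 × O: no H
  1 × C: 1 H
  1 × F: no H
  1 × N: 2 H
  1 × O: 1 H
  Total hydrogens = 16.
Molecular formula: C9H16FNO3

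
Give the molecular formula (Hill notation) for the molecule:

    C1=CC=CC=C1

Heavy atoms from the SMILES: 6 C.
Implicit hydrogens by atom environment:
  6 × C (aromatic): 1 H each → 6
  Total hydrogens = 6.
Molecular formula: C6H6

C6H6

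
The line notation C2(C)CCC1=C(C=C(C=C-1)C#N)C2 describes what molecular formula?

Heavy atoms from the SMILES: 12 C, 1 N.
Implicit hydrogens by atom environment:
  3 × C: 2 H each → 6
  3 × C (aromatic): 1 H each → 3
  3 × C (aromatic): no H
  1 × C: 3 H
  1 × C: 1 H
  1 × C: no H
  1 × N: no H
  Total hydrogens = 13.
Molecular formula: C12H13N

C12H13N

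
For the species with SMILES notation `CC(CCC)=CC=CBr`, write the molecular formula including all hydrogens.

Heavy atoms from the SMILES: 1 Br, 8 C.
Implicit hydrogens by atom environment:
  3 × C: 1 H each → 3
  2 × C: 3 H each → 6
  2 × C: 2 H each → 4
  1 × Br: no H
  1 × C: no H
  Total hydrogens = 13.
Molecular formula: C8H13Br

C8H13Br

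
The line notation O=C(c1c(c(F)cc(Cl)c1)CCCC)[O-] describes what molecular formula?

C11H11ClFO2-

Heavy atoms from the SMILES: 11 C, 1 Cl, 1 F, 2 O.
Implicit hydrogens by atom environment:
  4 × C (aromatic): no H
  3 × C: 2 H each → 6
  2 × C (aromatic): 1 H each → 2
  1 × C: 3 H
  1 × C: no H
  1 × Cl: no H
  1 × F: no H
  1 × O: no H
  1 × O (charge -1): no H
  Total hydrogens = 11.
Net charge -1.
Molecular formula: C11H11ClFO2-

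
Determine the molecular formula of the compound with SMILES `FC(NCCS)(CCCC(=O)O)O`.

C7H14FNO3S

Heavy atoms from the SMILES: 7 C, 1 F, 1 N, 3 O, 1 S.
Implicit hydrogens by atom environment:
  5 × C: 2 H each → 10
  2 × C: no H
  2 × O: 1 H each → 2
  1 × F: no H
  1 × N: 1 H
  1 × O: no H
  1 × S: 1 H
  Total hydrogens = 14.
Molecular formula: C7H14FNO3S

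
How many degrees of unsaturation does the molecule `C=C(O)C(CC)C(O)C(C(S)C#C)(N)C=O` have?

Molecular formula from the SMILES: C11H17NO3S.
DoU = (2C + 2 + N − H − X)/2 = (2·11 + 2 + 1 − 17 − 0)/2 = 8/2 = 4.
(Structurally: 0 ring(s) + 4 π bond(s) = 4.)

4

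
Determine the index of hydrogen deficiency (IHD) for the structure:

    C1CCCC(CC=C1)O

2

Molecular formula from the SMILES: C8H14O.
DoU = (2C + 2 + N − H − X)/2 = (2·8 + 2 + 0 − 14 − 0)/2 = 4/2 = 2.
(Structurally: 1 ring(s) + 1 π bond(s) = 2.)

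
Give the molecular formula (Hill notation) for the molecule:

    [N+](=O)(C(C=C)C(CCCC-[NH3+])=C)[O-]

Heavy atoms from the SMILES: 9 C, 2 N, 2 O.
Implicit hydrogens by atom environment:
  6 × C: 2 H each → 12
  2 × C: 1 H each → 2
  1 × C: no H
  1 × N (charge +1): 3 H
  1 × N (charge +1): no H
  1 × O: no H
  1 × O (charge -1): no H
  Total hydrogens = 17.
Net charge +1.
Molecular formula: C9H17N2O2+

C9H17N2O2+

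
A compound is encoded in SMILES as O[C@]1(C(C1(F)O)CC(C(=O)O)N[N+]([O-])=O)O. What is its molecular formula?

Heavy atoms from the SMILES: 6 C, 1 F, 2 N, 7 O.
Implicit hydrogens by atom environment:
  4 × O: 1 H each → 4
  3 × C: no H
  2 × C: 1 H each → 2
  2 × O: no H
  1 × C: 2 H
  1 × F: no H
  1 × N: 1 H
  1 × N (charge +1): no H
  1 × O (charge -1): no H
  Total hydrogens = 9.
Molecular formula: C6H9FN2O7

C6H9FN2O7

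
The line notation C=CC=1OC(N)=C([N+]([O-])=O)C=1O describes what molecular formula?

Heavy atoms from the SMILES: 6 C, 2 N, 4 O.
Implicit hydrogens by atom environment:
  4 × C (aromatic): no H
  1 × C: 2 H
  1 × C: 1 H
  1 × N: 2 H
  1 × N (charge +1): no H
  1 × O: 1 H
  1 × O (aromatic): no H
  1 × O: no H
  1 × O (charge -1): no H
  Total hydrogens = 6.
Molecular formula: C6H6N2O4

C6H6N2O4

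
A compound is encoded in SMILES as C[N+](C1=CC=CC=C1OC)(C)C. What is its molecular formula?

Heavy atoms from the SMILES: 10 C, 1 N, 1 O.
Implicit hydrogens by atom environment:
  4 × C: 3 H each → 12
  4 × C (aromatic): 1 H each → 4
  2 × C (aromatic): no H
  1 × N (charge +1): no H
  1 × O: no H
  Total hydrogens = 16.
Net charge +1.
Molecular formula: C10H16NO+

C10H16NO+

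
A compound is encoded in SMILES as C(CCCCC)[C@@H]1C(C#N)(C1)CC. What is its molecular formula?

Heavy atoms from the SMILES: 12 C, 1 N.
Implicit hydrogens by atom environment:
  7 × C: 2 H each → 14
  2 × C: 3 H each → 6
  2 × C: no H
  1 × C: 1 H
  1 × N: no H
  Total hydrogens = 21.
Molecular formula: C12H21N

C12H21N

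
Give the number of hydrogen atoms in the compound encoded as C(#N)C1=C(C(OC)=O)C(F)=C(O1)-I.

Hydrogens are implicit in SMILES; fill each atom to its normal valence:
  4 × C (aromatic): no H
  2 × C: no H
  2 × O: no H
  1 × C: 3 H
  1 × F: no H
  1 × I: no H
  1 × N: no H
  1 × O (aromatic): no H
  Total hydrogens = 3.

3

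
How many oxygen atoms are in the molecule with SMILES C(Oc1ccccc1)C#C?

The symbol for oxygen appears 1 time in the SMILES.

1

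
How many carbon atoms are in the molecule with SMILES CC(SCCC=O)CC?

7

The symbol for carbon appears 7 times in the SMILES.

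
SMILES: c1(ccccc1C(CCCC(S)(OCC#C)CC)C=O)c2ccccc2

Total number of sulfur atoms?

The symbol for sulfur appears 1 time in the SMILES.

1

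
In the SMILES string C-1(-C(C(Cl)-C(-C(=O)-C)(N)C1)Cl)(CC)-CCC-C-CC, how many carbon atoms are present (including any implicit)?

The symbol for carbon appears 15 times in the SMILES. (Cl is a single chlorine, not C + l.)

15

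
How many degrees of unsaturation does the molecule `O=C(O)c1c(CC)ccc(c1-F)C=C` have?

Molecular formula from the SMILES: C11H11FO2.
DoU = (2C + 2 + N − H − X)/2 = (2·11 + 2 + 0 − 11 − 1)/2 = 12/2 = 6.
(Structurally: 1 ring(s) + 5 π bond(s) = 6.)

6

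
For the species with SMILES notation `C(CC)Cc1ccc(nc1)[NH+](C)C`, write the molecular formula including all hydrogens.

C11H19N2+

Heavy atoms from the SMILES: 11 C, 2 N.
Implicit hydrogens by atom environment:
  3 × C: 3 H each → 9
  3 × C: 2 H each → 6
  3 × C (aromatic): 1 H each → 3
  2 × C (aromatic): no H
  1 × N (charge +1): 1 H
  1 × N (aromatic): no H
  Total hydrogens = 19.
Net charge +1.
Molecular formula: C11H19N2+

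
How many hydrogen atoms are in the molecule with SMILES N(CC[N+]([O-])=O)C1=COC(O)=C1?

Hydrogens are implicit in SMILES; fill each atom to its normal valence:
  2 × C: 2 H each → 4
  2 × C (aromatic): 1 H each → 2
  2 × C (aromatic): no H
  1 × N: 1 H
  1 × N (charge +1): no H
  1 × O: 1 H
  1 × O (aromatic): no H
  1 × O: no H
  1 × O (charge -1): no H
  Total hydrogens = 8.

8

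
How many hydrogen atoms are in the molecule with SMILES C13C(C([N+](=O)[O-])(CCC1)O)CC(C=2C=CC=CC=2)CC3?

Hydrogens are implicit in SMILES; fill each atom to its normal valence:
  6 × C: 2 H each → 12
  5 × C (aromatic): 1 H each → 5
  3 × C: 1 H each → 3
  1 × C: no H
  1 × C (aromatic): no H
  1 × N (charge +1): no H
  1 × O: 1 H
  1 × O: no H
  1 × O (charge -1): no H
  Total hydrogens = 21.

21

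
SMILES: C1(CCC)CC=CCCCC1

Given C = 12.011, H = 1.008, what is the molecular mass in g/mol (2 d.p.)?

Molecular formula: C11H20.
M = 11×12.011 + 20×1.008 = 152.28 g/mol.

152.28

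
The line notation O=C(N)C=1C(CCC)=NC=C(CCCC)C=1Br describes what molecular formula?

C13H19BrN2O

Heavy atoms from the SMILES: 1 Br, 13 C, 2 N, 1 O.
Implicit hydrogens by atom environment:
  5 × C: 2 H each → 10
  4 × C (aromatic): no H
  2 × C: 3 H each → 6
  1 × Br: no H
  1 × C (aromatic): 1 H
  1 × C: no H
  1 × N: 2 H
  1 × N (aromatic): no H
  1 × O: no H
  Total hydrogens = 19.
Molecular formula: C13H19BrN2O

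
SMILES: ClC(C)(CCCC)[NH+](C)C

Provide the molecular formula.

C8H19ClN+

Heavy atoms from the SMILES: 8 C, 1 Cl, 1 N.
Implicit hydrogens by atom environment:
  4 × C: 3 H each → 12
  3 × C: 2 H each → 6
  1 × C: no H
  1 × Cl: no H
  1 × N (charge +1): 1 H
  Total hydrogens = 19.
Net charge +1.
Molecular formula: C8H19ClN+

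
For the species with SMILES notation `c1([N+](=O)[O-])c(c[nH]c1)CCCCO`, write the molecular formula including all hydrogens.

C8H12N2O3

Heavy atoms from the SMILES: 8 C, 2 N, 3 O.
Implicit hydrogens by atom environment:
  4 × C: 2 H each → 8
  2 × C (aromatic): 1 H each → 2
  2 × C (aromatic): no H
  1 × N (aromatic): 1 H
  1 × N (charge +1): no H
  1 × O: 1 H
  1 × O: no H
  1 × O (charge -1): no H
  Total hydrogens = 12.
Molecular formula: C8H12N2O3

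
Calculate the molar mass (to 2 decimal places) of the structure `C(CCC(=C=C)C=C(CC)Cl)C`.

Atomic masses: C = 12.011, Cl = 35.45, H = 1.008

184.71

Molecular formula: C11H17Cl.
M = 11×12.011 + 1×35.45 + 17×1.008 = 184.71 g/mol.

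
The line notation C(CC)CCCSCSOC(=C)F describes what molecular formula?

Heavy atoms from the SMILES: 9 C, 1 F, 1 O, 2 S.
Implicit hydrogens by atom environment:
  7 × C: 2 H each → 14
  2 × S: no H
  1 × C: 3 H
  1 × C: no H
  1 × F: no H
  1 × O: no H
  Total hydrogens = 17.
Molecular formula: C9H17FOS2

C9H17FOS2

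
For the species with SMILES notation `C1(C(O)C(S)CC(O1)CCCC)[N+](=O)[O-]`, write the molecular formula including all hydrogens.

Heavy atoms from the SMILES: 9 C, 1 N, 4 O, 1 S.
Implicit hydrogens by atom environment:
  4 × C: 2 H each → 8
  4 × C: 1 H each → 4
  2 × O: no H
  1 × C: 3 H
  1 × N (charge +1): no H
  1 × O: 1 H
  1 × O (charge -1): no H
  1 × S: 1 H
  Total hydrogens = 17.
Molecular formula: C9H17NO4S

C9H17NO4S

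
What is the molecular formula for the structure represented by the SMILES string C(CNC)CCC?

C6H15N

Heavy atoms from the SMILES: 6 C, 1 N.
Implicit hydrogens by atom environment:
  4 × C: 2 H each → 8
  2 × C: 3 H each → 6
  1 × N: 1 H
  Total hydrogens = 15.
Molecular formula: C6H15N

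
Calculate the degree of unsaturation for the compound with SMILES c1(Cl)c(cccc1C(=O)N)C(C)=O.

6

Molecular formula from the SMILES: C9H8ClNO2.
DoU = (2C + 2 + N − H − X)/2 = (2·9 + 2 + 1 − 8 − 1)/2 = 12/2 = 6.
(Structurally: 1 ring(s) + 5 π bond(s) = 6.)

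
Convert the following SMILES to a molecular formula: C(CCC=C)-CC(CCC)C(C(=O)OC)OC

C14H26O3

Heavy atoms from the SMILES: 14 C, 3 O.
Implicit hydrogens by atom environment:
  7 × C: 2 H each → 14
  3 × C: 3 H each → 9
  3 × C: 1 H each → 3
  3 × O: no H
  1 × C: no H
  Total hydrogens = 26.
Molecular formula: C14H26O3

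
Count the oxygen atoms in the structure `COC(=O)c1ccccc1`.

2

The symbol for oxygen appears 2 times in the SMILES.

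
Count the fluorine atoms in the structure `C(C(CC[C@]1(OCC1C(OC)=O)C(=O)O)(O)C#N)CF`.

The symbol for fluorine appears 1 time in the SMILES.

1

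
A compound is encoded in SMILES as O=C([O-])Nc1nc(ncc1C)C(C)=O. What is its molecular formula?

C8H8N3O3-

Heavy atoms from the SMILES: 8 C, 3 N, 3 O.
Implicit hydrogens by atom environment:
  3 × C (aromatic): no H
  2 × C: 3 H each → 6
  2 × C: no H
  2 × N (aromatic): no H
  2 × O: no H
  1 × C (aromatic): 1 H
  1 × N: 1 H
  1 × O (charge -1): no H
  Total hydrogens = 8.
Net charge -1.
Molecular formula: C8H8N3O3-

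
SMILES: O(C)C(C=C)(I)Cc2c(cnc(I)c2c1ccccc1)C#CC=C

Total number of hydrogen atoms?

Hydrogens are implicit in SMILES; fill each atom to its normal valence:
  6 × C (aromatic): 1 H each → 6
  5 × C (aromatic): no H
  3 × C: 2 H each → 6
  3 × C: no H
  2 × C: 1 H each → 2
  2 × I: no H
  1 × C: 3 H
  1 × N (aromatic): no H
  1 × O: no H
  Total hydrogens = 17.

17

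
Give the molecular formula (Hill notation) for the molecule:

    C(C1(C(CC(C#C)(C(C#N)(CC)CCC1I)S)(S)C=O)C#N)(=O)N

C16H18IN3O2S2

Heavy atoms from the SMILES: 16 C, 1 I, 3 N, 2 O, 2 S.
Implicit hydrogens by atom environment:
  8 × C: no H
  4 × C: 2 H each → 8
  3 × C: 1 H each → 3
  2 × N: no H
  2 × O: no H
  2 × S: 1 H each → 2
  1 × C: 3 H
  1 × I: no H
  1 × N: 2 H
  Total hydrogens = 18.
Molecular formula: C16H18IN3O2S2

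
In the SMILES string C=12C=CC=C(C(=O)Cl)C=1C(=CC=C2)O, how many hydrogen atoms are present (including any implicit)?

Hydrogens are implicit in SMILES; fill each atom to its normal valence:
  6 × C (aromatic): 1 H each → 6
  4 × C (aromatic): no H
  1 × C: no H
  1 × Cl: no H
  1 × O: 1 H
  1 × O: no H
  Total hydrogens = 7.

7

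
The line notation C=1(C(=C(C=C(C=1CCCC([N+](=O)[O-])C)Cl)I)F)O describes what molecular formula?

C11H12ClFINO3

Heavy atoms from the SMILES: 11 C, 1 Cl, 1 F, 1 I, 1 N, 3 O.
Implicit hydrogens by atom environment:
  5 × C (aromatic): no H
  3 × C: 2 H each → 6
  1 × C: 3 H
  1 × C (aromatic): 1 H
  1 × C: 1 H
  1 × Cl: no H
  1 × F: no H
  1 × I: no H
  1 × N (charge +1): no H
  1 × O: 1 H
  1 × O: no H
  1 × O (charge -1): no H
  Total hydrogens = 12.
Molecular formula: C11H12ClFINO3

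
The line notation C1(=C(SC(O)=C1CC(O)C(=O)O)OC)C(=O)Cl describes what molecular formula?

Heavy atoms from the SMILES: 9 C, 1 Cl, 6 O, 1 S.
Implicit hydrogens by atom environment:
  4 × C (aromatic): no H
  3 × O: 1 H each → 3
  3 × O: no H
  2 × C: no H
  1 × C: 3 H
  1 × C: 2 H
  1 × C: 1 H
  1 × Cl: no H
  1 × S (aromatic): no H
  Total hydrogens = 9.
Molecular formula: C9H9ClO6S

C9H9ClO6S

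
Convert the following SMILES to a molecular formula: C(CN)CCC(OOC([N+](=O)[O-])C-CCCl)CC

Heavy atoms from the SMILES: 11 C, 1 Cl, 2 N, 4 O.
Implicit hydrogens by atom environment:
  8 × C: 2 H each → 16
  3 × O: no H
  2 × C: 1 H each → 2
  1 × C: 3 H
  1 × Cl: no H
  1 × N: 2 H
  1 × N (charge +1): no H
  1 × O (charge -1): no H
  Total hydrogens = 23.
Molecular formula: C11H23ClN2O4

C11H23ClN2O4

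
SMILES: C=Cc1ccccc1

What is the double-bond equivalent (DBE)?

Molecular formula from the SMILES: C8H8.
DoU = (2C + 2 + N − H − X)/2 = (2·8 + 2 + 0 − 8 − 0)/2 = 10/2 = 5.
(Structurally: 1 ring(s) + 4 π bond(s) = 5.)

5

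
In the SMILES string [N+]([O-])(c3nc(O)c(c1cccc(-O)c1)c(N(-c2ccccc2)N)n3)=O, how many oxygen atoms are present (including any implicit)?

4

The symbol for oxygen appears 4 times in the SMILES.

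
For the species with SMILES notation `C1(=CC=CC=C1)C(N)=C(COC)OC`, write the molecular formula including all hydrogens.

Heavy atoms from the SMILES: 11 C, 1 N, 2 O.
Implicit hydrogens by atom environment:
  5 × C (aromatic): 1 H each → 5
  2 × C: 3 H each → 6
  2 × C: no H
  2 × O: no H
  1 × C: 2 H
  1 × C (aromatic): no H
  1 × N: 2 H
  Total hydrogens = 15.
Molecular formula: C11H15NO2

C11H15NO2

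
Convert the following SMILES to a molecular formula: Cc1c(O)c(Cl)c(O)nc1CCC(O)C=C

C11H14ClNO3

Heavy atoms from the SMILES: 11 C, 1 Cl, 1 N, 3 O.
Implicit hydrogens by atom environment:
  5 × C (aromatic): no H
  3 × C: 2 H each → 6
  3 × O: 1 H each → 3
  2 × C: 1 H each → 2
  1 × C: 3 H
  1 × Cl: no H
  1 × N (aromatic): no H
  Total hydrogens = 14.
Molecular formula: C11H14ClNO3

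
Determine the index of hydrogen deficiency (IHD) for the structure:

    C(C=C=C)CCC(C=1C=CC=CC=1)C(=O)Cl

Molecular formula from the SMILES: C14H15ClO.
DoU = (2C + 2 + N − H − X)/2 = (2·14 + 2 + 0 − 15 − 1)/2 = 14/2 = 7.
(Structurally: 1 ring(s) + 6 π bond(s) = 7.)

7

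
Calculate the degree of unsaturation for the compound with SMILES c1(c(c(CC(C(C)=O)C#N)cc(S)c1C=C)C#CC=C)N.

11

Molecular formula from the SMILES: C17H16N2OS.
DoU = (2C + 2 + N − H − X)/2 = (2·17 + 2 + 2 − 16 − 0)/2 = 22/2 = 11.
(Structurally: 1 ring(s) + 10 π bond(s) = 11.)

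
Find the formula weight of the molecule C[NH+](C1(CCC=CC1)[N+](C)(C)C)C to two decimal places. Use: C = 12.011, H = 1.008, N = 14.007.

Molecular formula: [C11H24N2]2+.
M = 11×12.011 + 24×1.008 + 2×14.007 = 184.33 g/mol.

184.33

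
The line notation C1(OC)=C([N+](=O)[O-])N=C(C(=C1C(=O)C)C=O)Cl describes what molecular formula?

Heavy atoms from the SMILES: 9 C, 1 Cl, 2 N, 5 O.
Implicit hydrogens by atom environment:
  5 × C (aromatic): no H
  4 × O: no H
  2 × C: 3 H each → 6
  1 × C: 1 H
  1 × C: no H
  1 × Cl: no H
  1 × N (aromatic): no H
  1 × N (charge +1): no H
  1 × O (charge -1): no H
  Total hydrogens = 7.
Molecular formula: C9H7ClN2O5

C9H7ClN2O5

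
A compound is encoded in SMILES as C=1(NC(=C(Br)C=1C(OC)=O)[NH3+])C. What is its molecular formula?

Heavy atoms from the SMILES: 1 Br, 7 C, 2 N, 2 O.
Implicit hydrogens by atom environment:
  4 × C (aromatic): no H
  2 × C: 3 H each → 6
  2 × O: no H
  1 × Br: no H
  1 × C: no H
  1 × N (charge +1): 3 H
  1 × N (aromatic): 1 H
  Total hydrogens = 10.
Net charge +1.
Molecular formula: C7H10BrN2O2+

C7H10BrN2O2+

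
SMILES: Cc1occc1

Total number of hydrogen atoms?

Hydrogens are implicit in SMILES; fill each atom to its normal valence:
  3 × C (aromatic): 1 H each → 3
  1 × C: 3 H
  1 × C (aromatic): no H
  1 × O (aromatic): no H
  Total hydrogens = 6.

6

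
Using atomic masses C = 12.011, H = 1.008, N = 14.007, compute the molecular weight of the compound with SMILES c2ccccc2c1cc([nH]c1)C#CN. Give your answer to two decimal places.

182.23

Molecular formula: C12H10N2.
M = 12×12.011 + 10×1.008 + 2×14.007 = 182.23 g/mol.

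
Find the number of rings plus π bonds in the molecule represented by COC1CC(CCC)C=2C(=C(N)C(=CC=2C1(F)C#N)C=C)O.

Molecular formula from the SMILES: C17H21FN2O2.
DoU = (2C + 2 + N − H − X)/2 = (2·17 + 2 + 2 − 21 − 1)/2 = 16/2 = 8.
(Structurally: 2 ring(s) + 6 π bond(s) = 8.)

8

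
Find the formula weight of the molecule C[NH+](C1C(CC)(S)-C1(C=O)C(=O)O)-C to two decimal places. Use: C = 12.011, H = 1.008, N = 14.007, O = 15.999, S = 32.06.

218.29

Molecular formula: C9H16NO3S+.
M = 9×12.011 + 16×1.008 + 1×14.007 + 3×15.999 + 1×32.06 = 218.29 g/mol.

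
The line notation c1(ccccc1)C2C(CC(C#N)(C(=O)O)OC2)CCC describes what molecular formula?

Heavy atoms from the SMILES: 16 C, 1 N, 3 O.
Implicit hydrogens by atom environment:
  5 × C (aromatic): 1 H each → 5
  4 × C: 2 H each → 8
  3 × C: no H
  2 × C: 1 H each → 2
  2 × O: no H
  1 × C: 3 H
  1 × C (aromatic): no H
  1 × N: no H
  1 × O: 1 H
  Total hydrogens = 19.
Molecular formula: C16H19NO3

C16H19NO3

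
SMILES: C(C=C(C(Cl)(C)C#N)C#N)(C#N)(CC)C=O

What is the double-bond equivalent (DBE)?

Molecular formula from the SMILES: C11H10ClN3O.
DoU = (2C + 2 + N − H − X)/2 = (2·11 + 2 + 3 − 10 − 1)/2 = 16/2 = 8.
(Structurally: 0 ring(s) + 8 π bond(s) = 8.)

8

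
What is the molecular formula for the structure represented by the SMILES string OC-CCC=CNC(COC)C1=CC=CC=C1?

Heavy atoms from the SMILES: 14 C, 1 N, 2 O.
Implicit hydrogens by atom environment:
  5 × C (aromatic): 1 H each → 5
  4 × C: 2 H each → 8
  3 × C: 1 H each → 3
  1 × C: 3 H
  1 × C (aromatic): no H
  1 × N: 1 H
  1 × O: 1 H
  1 × O: no H
  Total hydrogens = 21.
Molecular formula: C14H21NO2

C14H21NO2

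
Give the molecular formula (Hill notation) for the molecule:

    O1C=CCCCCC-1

Heavy atoms from the SMILES: 7 C, 1 O.
Implicit hydrogens by atom environment:
  5 × C: 2 H each → 10
  2 × C: 1 H each → 2
  1 × O: no H
  Total hydrogens = 12.
Molecular formula: C7H12O

C7H12O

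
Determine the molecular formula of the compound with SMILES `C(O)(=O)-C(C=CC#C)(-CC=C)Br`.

C9H9BrO2

Heavy atoms from the SMILES: 1 Br, 9 C, 2 O.
Implicit hydrogens by atom environment:
  4 × C: 1 H each → 4
  3 × C: no H
  2 × C: 2 H each → 4
  1 × Br: no H
  1 × O: 1 H
  1 × O: no H
  Total hydrogens = 9.
Molecular formula: C9H9BrO2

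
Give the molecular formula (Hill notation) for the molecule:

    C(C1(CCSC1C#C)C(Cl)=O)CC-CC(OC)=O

Heavy atoms from the SMILES: 13 C, 1 Cl, 3 O, 1 S.
Implicit hydrogens by atom environment:
  6 × C: 2 H each → 12
  4 × C: no H
  3 × O: no H
  2 × C: 1 H each → 2
  1 × C: 3 H
  1 × Cl: no H
  1 × S: no H
  Total hydrogens = 17.
Molecular formula: C13H17ClO3S

C13H17ClO3S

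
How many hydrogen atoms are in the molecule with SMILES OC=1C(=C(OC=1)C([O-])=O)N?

4

Hydrogens are implicit in SMILES; fill each atom to its normal valence:
  3 × C (aromatic): no H
  1 × C (aromatic): 1 H
  1 × C: no H
  1 × N: 2 H
  1 × O: 1 H
  1 × O (aromatic): no H
  1 × O: no H
  1 × O (charge -1): no H
  Total hydrogens = 4.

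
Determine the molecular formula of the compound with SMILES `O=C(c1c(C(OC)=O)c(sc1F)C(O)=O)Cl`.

Heavy atoms from the SMILES: 8 C, 1 Cl, 1 F, 5 O, 1 S.
Implicit hydrogens by atom environment:
  4 × C (aromatic): no H
  4 × O: no H
  3 × C: no H
  1 × C: 3 H
  1 × Cl: no H
  1 × F: no H
  1 × O: 1 H
  1 × S (aromatic): no H
  Total hydrogens = 4.
Molecular formula: C8H4ClFO5S

C8H4ClFO5S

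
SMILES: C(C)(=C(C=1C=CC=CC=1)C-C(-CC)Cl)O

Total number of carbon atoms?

13

The symbol for carbon appears 13 times in the SMILES. (Cl is a single chlorine, not C + l.)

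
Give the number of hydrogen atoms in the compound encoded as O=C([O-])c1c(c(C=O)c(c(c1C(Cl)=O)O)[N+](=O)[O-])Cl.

2

Hydrogens are implicit in SMILES; fill each atom to its normal valence:
  6 × C (aromatic): no H
  4 × O: no H
  2 × C: no H
  2 × Cl: no H
  2 × O (charge -1): no H
  1 × C: 1 H
  1 × N (charge +1): no H
  1 × O: 1 H
  Total hydrogens = 2.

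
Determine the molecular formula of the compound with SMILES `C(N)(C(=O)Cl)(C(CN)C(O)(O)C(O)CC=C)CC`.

C11H21ClN2O4

Heavy atoms from the SMILES: 11 C, 1 Cl, 2 N, 4 O.
Implicit hydrogens by atom environment:
  4 × C: 2 H each → 8
  3 × C: 1 H each → 3
  3 × C: no H
  3 × O: 1 H each → 3
  2 × N: 2 H each → 4
  1 × C: 3 H
  1 × Cl: no H
  1 × O: no H
  Total hydrogens = 21.
Molecular formula: C11H21ClN2O4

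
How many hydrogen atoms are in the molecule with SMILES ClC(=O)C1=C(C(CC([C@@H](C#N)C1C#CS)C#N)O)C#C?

9

Hydrogens are implicit in SMILES; fill each atom to its normal valence:
  8 × C: no H
  5 × C: 1 H each → 5
  2 × N: no H
  1 × C: 2 H
  1 × Cl: no H
  1 × O: 1 H
  1 × O: no H
  1 × S: 1 H
  Total hydrogens = 9.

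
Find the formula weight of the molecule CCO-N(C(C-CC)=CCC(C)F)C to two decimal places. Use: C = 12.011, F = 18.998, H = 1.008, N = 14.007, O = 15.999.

203.30

Molecular formula: C11H22FNO.
M = 11×12.011 + 1×18.998 + 22×1.008 + 1×14.007 + 1×15.999 = 203.30 g/mol.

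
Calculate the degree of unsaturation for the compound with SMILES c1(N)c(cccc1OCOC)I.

4

Molecular formula from the SMILES: C8H10INO2.
DoU = (2C + 2 + N − H − X)/2 = (2·8 + 2 + 1 − 10 − 1)/2 = 8/2 = 4.
(Structurally: 1 ring(s) + 3 π bond(s) = 4.)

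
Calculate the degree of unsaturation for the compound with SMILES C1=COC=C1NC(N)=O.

4

Molecular formula from the SMILES: C5H6N2O2.
DoU = (2C + 2 + N − H − X)/2 = (2·5 + 2 + 2 − 6 − 0)/2 = 8/2 = 4.
(Structurally: 1 ring(s) + 3 π bond(s) = 4.)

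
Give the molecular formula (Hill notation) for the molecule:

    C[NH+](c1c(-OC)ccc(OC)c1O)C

C10H16NO3+

Heavy atoms from the SMILES: 10 C, 1 N, 3 O.
Implicit hydrogens by atom environment:
  4 × C: 3 H each → 12
  4 × C (aromatic): no H
  2 × C (aromatic): 1 H each → 2
  2 × O: no H
  1 × N (charge +1): 1 H
  1 × O: 1 H
  Total hydrogens = 16.
Net charge +1.
Molecular formula: C10H16NO3+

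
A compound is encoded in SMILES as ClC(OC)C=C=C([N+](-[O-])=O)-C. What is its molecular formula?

Heavy atoms from the SMILES: 6 C, 1 Cl, 1 N, 3 O.
Implicit hydrogens by atom environment:
  2 × C: 3 H each → 6
  2 × C: 1 H each → 2
  2 × C: no H
  2 × O: no H
  1 × Cl: no H
  1 × N (charge +1): no H
  1 × O (charge -1): no H
  Total hydrogens = 8.
Molecular formula: C6H8ClNO3

C6H8ClNO3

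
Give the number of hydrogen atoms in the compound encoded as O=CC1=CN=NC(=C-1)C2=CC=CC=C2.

8

Hydrogens are implicit in SMILES; fill each atom to its normal valence:
  7 × C (aromatic): 1 H each → 7
  3 × C (aromatic): no H
  2 × N (aromatic): no H
  1 × C: 1 H
  1 × O: no H
  Total hydrogens = 8.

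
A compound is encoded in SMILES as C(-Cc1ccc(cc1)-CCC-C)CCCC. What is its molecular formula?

Heavy atoms from the SMILES: 16 C.
Implicit hydrogens by atom environment:
  8 × C: 2 H each → 16
  4 × C (aromatic): 1 H each → 4
  2 × C: 3 H each → 6
  2 × C (aromatic): no H
  Total hydrogens = 26.
Molecular formula: C16H26

C16H26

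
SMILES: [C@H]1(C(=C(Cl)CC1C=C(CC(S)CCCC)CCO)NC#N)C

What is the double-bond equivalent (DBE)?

Molecular formula from the SMILES: C17H27ClN2OS.
DoU = (2C + 2 + N − H − X)/2 = (2·17 + 2 + 2 − 27 − 1)/2 = 10/2 = 5.
(Structurally: 1 ring(s) + 4 π bond(s) = 5.)

5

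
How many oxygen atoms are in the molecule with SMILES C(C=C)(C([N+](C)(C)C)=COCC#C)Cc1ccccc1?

The symbol for oxygen appears 1 time in the SMILES.

1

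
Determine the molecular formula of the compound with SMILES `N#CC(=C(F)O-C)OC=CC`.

C7H8FNO2

Heavy atoms from the SMILES: 7 C, 1 F, 1 N, 2 O.
Implicit hydrogens by atom environment:
  3 × C: no H
  2 × C: 3 H each → 6
  2 × C: 1 H each → 2
  2 × O: no H
  1 × F: no H
  1 × N: no H
  Total hydrogens = 8.
Molecular formula: C7H8FNO2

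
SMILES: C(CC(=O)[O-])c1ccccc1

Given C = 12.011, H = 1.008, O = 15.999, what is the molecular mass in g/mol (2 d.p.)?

149.17

Molecular formula: C9H9O2-.
M = 9×12.011 + 9×1.008 + 2×15.999 = 149.17 g/mol.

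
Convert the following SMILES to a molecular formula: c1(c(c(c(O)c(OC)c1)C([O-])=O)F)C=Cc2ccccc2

C16H12FO4-

Heavy atoms from the SMILES: 16 C, 1 F, 4 O.
Implicit hydrogens by atom environment:
  6 × C (aromatic): 1 H each → 6
  6 × C (aromatic): no H
  2 × C: 1 H each → 2
  2 × O: no H
  1 × C: 3 H
  1 × C: no H
  1 × F: no H
  1 × O: 1 H
  1 × O (charge -1): no H
  Total hydrogens = 12.
Net charge -1.
Molecular formula: C16H12FO4-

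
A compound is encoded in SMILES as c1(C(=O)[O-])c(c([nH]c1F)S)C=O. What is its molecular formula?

C6H3FNO3S-

Heavy atoms from the SMILES: 6 C, 1 F, 1 N, 3 O, 1 S.
Implicit hydrogens by atom environment:
  4 × C (aromatic): no H
  2 × O: no H
  1 × C: 1 H
  1 × C: no H
  1 × F: no H
  1 × N (aromatic): 1 H
  1 × O (charge -1): no H
  1 × S: 1 H
  Total hydrogens = 3.
Net charge -1.
Molecular formula: C6H3FNO3S-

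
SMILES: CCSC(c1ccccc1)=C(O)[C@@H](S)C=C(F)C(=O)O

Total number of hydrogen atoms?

Hydrogens are implicit in SMILES; fill each atom to its normal valence:
  5 × C (aromatic): 1 H each → 5
  4 × C: no H
  2 × C: 1 H each → 2
  2 × O: 1 H each → 2
  1 × C: 3 H
  1 × C: 2 H
  1 × C (aromatic): no H
  1 × F: no H
  1 × O: no H
  1 × S: 1 H
  1 × S: no H
  Total hydrogens = 15.

15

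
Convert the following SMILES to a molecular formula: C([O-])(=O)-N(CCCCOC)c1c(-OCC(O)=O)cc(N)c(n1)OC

Heavy atoms from the SMILES: 14 C, 3 N, 7 O.
Implicit hydrogens by atom environment:
  5 × C: 2 H each → 10
  5 × O: no H
  4 × C (aromatic): no H
  2 × C: 3 H each → 6
  2 × C: no H
  1 × C (aromatic): 1 H
  1 × N: 2 H
  1 × N (aromatic): no H
  1 × N: no H
  1 × O: 1 H
  1 × O (charge -1): no H
  Total hydrogens = 20.
Net charge -1.
Molecular formula: C14H20N3O7-

C14H20N3O7-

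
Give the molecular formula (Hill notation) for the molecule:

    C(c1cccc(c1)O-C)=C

C9H10O

Heavy atoms from the SMILES: 9 C, 1 O.
Implicit hydrogens by atom environment:
  4 × C (aromatic): 1 H each → 4
  2 × C (aromatic): no H
  1 × C: 3 H
  1 × C: 2 H
  1 × C: 1 H
  1 × O: no H
  Total hydrogens = 10.
Molecular formula: C9H10O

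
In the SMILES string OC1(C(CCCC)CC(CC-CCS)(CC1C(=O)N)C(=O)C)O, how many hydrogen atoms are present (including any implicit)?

Hydrogens are implicit in SMILES; fill each atom to its normal valence:
  9 × C: 2 H each → 18
  4 × C: no H
  2 × C: 3 H each → 6
  2 × C: 1 H each → 2
  2 × O: 1 H each → 2
  2 × O: no H
  1 × N: 2 H
  1 × S: 1 H
  Total hydrogens = 31.

31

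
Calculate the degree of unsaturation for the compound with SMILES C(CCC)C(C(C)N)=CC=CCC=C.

Molecular formula from the SMILES: C13H23N.
DoU = (2C + 2 + N − H − X)/2 = (2·13 + 2 + 1 − 23 − 0)/2 = 6/2 = 3.
(Structurally: 0 ring(s) + 3 π bond(s) = 3.)

3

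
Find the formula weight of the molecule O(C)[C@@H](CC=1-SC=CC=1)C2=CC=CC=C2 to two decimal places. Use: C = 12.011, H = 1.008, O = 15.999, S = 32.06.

218.31

Molecular formula: C13H14OS.
M = 13×12.011 + 14×1.008 + 1×15.999 + 1×32.06 = 218.31 g/mol.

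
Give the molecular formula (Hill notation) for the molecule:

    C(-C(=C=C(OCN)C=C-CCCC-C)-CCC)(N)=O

Heavy atoms from the SMILES: 15 C, 2 N, 2 O.
Implicit hydrogens by atom environment:
  7 × C: 2 H each → 14
  4 × C: no H
  2 × C: 3 H each → 6
  2 × C: 1 H each → 2
  2 × N: 2 H each → 4
  2 × O: no H
  Total hydrogens = 26.
Molecular formula: C15H26N2O2

C15H26N2O2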